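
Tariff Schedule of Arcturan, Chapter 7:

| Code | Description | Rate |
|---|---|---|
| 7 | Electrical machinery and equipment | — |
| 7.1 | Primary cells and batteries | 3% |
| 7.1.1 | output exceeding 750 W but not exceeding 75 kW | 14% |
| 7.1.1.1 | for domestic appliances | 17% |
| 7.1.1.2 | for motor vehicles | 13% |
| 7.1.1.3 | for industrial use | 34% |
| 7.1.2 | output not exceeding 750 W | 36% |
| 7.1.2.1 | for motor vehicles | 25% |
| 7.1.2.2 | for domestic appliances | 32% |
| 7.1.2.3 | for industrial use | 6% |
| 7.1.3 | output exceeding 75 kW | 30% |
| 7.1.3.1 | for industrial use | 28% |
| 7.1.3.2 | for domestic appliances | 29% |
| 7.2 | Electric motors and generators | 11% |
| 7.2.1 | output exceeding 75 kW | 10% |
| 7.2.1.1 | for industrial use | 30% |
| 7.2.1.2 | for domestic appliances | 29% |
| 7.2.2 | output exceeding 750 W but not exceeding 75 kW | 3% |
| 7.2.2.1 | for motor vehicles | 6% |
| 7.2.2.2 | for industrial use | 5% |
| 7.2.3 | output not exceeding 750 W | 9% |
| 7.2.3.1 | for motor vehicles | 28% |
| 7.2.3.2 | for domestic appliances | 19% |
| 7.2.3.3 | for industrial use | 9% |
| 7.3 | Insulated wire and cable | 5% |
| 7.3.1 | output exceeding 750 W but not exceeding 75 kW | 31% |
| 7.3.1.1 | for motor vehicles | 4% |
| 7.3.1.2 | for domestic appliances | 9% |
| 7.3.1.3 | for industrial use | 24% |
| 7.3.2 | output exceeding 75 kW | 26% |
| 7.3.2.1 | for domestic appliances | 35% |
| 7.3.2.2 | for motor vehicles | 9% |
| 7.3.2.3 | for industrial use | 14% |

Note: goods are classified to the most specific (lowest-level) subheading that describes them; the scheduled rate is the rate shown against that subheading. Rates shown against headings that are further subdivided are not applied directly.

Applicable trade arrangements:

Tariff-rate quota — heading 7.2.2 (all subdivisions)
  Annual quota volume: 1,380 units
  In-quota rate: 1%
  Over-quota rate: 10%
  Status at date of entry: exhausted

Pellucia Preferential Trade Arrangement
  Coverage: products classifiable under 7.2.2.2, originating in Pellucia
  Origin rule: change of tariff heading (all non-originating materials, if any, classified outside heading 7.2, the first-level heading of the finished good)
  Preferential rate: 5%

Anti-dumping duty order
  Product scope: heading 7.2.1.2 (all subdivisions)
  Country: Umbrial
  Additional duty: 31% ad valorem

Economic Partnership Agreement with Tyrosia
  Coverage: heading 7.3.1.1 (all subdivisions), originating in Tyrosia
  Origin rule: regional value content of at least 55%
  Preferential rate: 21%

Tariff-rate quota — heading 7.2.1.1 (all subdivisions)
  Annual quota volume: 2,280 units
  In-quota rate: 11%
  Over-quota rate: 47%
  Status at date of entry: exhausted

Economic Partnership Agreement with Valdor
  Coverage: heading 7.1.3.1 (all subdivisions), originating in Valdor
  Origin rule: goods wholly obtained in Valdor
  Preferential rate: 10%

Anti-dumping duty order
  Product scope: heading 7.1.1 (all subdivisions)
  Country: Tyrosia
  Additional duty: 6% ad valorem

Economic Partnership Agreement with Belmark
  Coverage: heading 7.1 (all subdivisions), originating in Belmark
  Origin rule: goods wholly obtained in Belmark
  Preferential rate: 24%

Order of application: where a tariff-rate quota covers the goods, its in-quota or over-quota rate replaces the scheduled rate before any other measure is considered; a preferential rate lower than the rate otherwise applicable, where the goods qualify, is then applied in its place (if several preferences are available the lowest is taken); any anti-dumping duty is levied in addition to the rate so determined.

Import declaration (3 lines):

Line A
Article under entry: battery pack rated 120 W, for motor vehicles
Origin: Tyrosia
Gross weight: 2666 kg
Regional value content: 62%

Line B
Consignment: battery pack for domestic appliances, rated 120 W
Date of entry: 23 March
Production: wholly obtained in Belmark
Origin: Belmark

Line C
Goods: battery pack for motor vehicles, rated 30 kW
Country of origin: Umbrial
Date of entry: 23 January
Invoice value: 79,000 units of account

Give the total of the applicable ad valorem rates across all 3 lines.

62%

Line A: battery pack → 7.1; rated 120 W → 7.1.2; for motor vehicles → 7.1.2.1. Scheduled 25%. Tyrosia agreement on 7.3.1.1: 7.1.2.1 not covered. → 25%.
Line B: battery pack → 7.1; rated 120 W → 7.1.2; for domestic appliances → 7.1.2.2. Scheduled 32%. Belmark agreement on 7.1: wholly obtained → 24% available; preferential 24%. → 24%.
Line C: battery pack → 7.1; rated 30 kW → 7.1.1; for motor vehicles → 7.1.1.2. Scheduled 13%. No special measure applies. → 13%.
Sum: 25% + 24% + 13% = 62%.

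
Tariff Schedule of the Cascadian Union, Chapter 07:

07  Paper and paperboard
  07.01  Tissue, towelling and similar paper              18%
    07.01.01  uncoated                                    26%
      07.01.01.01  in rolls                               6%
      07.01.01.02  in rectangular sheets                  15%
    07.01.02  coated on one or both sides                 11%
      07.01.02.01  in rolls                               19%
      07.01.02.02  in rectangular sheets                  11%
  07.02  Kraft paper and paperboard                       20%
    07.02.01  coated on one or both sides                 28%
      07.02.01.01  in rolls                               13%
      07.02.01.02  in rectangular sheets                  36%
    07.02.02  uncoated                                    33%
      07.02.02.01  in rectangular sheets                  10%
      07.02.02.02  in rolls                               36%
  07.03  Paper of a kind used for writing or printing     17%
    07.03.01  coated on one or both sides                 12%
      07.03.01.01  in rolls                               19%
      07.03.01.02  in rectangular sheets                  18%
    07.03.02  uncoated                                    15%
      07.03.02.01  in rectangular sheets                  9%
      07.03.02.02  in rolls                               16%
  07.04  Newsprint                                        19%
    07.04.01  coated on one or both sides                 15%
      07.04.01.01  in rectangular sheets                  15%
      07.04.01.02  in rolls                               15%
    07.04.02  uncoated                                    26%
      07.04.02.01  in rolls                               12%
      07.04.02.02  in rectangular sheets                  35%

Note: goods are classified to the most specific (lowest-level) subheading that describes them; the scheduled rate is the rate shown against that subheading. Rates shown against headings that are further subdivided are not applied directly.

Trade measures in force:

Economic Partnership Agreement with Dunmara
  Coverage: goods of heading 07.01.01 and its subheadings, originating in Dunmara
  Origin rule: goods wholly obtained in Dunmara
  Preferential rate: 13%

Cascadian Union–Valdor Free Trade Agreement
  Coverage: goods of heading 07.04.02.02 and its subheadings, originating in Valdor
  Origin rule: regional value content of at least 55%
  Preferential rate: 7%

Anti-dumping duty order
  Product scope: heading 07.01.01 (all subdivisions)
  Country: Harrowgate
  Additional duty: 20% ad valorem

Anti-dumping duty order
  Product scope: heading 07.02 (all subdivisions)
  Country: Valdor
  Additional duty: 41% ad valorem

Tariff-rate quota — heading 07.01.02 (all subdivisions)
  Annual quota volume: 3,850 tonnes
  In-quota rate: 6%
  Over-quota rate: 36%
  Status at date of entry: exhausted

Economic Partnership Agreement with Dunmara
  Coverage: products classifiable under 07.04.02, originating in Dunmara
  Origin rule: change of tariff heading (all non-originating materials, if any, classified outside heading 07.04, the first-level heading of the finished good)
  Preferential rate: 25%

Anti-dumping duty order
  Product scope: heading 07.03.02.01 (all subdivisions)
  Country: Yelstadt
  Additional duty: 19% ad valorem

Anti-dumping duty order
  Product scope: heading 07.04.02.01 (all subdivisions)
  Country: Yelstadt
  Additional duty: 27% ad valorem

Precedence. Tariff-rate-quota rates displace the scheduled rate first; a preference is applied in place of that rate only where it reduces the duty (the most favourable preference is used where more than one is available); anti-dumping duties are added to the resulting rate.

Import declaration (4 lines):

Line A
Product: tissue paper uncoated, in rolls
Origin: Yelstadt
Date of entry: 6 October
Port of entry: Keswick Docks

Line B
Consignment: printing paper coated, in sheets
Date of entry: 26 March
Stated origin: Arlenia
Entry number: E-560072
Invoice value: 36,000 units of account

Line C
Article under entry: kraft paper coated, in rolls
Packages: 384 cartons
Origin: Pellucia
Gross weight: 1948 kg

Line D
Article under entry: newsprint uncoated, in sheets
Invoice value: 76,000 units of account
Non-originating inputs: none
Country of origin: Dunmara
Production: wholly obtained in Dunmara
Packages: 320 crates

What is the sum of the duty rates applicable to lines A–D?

62%

Line A: tissue paper → 07.01; uncoated → 07.01.01; in rolls → 07.01.01.01. Scheduled 6%. No special measure applies. → 6%.
Line B: printing paper → 07.03; coated → 07.03.01; in sheets → 07.03.01.02. Scheduled 18%. No special measure applies. → 18%.
Line C: kraft paper → 07.02; coated → 07.02.01; in rolls → 07.02.01.01. Scheduled 13%. No special measure applies. → 13%.
Line D: newsprint → 07.04; uncoated → 07.04.02; in sheets → 07.04.02.02. Scheduled 35%. Dunmara agreement on 07.01.01: 07.04.02.02 not covered; Dunmara agreement on 07.04.02: CTH met → 25% available; preferential 25%. → 25%.
Sum: 6% + 18% + 13% + 25% = 62%.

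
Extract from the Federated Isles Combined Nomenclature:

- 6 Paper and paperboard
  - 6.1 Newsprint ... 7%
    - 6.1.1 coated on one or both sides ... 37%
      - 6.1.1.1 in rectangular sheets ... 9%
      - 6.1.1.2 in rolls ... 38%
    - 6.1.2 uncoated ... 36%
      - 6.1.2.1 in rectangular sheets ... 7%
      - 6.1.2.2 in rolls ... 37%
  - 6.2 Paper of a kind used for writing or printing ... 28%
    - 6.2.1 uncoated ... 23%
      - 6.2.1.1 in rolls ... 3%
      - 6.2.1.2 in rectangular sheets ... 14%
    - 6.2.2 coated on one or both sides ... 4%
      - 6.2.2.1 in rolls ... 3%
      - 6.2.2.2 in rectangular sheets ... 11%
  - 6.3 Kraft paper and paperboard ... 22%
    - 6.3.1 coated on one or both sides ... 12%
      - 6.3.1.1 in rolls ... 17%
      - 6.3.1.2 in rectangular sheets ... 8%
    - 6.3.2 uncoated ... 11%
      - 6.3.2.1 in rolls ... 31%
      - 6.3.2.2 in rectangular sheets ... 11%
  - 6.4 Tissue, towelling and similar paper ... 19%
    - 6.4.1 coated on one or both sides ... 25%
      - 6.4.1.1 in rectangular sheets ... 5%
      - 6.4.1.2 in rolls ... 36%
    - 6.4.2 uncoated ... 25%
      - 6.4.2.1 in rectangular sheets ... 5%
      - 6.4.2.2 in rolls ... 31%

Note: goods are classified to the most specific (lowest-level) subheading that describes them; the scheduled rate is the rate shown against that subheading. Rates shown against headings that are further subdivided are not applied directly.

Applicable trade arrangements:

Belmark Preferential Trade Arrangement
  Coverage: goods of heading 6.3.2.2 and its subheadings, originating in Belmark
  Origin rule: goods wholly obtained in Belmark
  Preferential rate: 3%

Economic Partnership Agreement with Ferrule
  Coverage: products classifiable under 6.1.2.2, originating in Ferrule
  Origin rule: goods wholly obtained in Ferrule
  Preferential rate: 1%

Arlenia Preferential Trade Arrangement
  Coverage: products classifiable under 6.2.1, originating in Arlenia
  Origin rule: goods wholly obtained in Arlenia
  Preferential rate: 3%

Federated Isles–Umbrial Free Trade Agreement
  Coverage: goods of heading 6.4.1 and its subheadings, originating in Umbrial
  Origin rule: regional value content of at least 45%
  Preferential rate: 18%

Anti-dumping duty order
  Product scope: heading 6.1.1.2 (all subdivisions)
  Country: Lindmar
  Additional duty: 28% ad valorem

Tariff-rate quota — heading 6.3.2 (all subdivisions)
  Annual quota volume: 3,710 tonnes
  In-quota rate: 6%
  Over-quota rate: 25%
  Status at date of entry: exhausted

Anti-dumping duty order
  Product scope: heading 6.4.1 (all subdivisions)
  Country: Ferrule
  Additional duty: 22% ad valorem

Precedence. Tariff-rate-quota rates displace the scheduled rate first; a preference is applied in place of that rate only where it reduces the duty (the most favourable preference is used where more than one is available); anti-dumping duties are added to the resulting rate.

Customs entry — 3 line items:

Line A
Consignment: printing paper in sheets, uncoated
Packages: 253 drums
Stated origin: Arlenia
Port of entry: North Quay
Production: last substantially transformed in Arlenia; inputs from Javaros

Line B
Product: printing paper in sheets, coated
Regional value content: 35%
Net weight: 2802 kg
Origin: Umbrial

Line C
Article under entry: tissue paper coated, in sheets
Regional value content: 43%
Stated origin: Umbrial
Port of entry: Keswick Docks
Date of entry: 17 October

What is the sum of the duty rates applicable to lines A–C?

Line A: printing paper → 6.2; uncoated → 6.2.1; in sheets → 6.2.1.2. Scheduled 14%. Arlenia agreement on 6.2.1: not wholly obtained. → 14%.
Line B: printing paper → 6.2; coated → 6.2.2; in sheets → 6.2.2.2. Scheduled 11%. Umbrial agreement on 6.4.1: 6.2.2.2 not covered. → 11%.
Line C: tissue paper → 6.4; coated → 6.4.1; in sheets → 6.4.1.1. Scheduled 5%. Umbrial agreement on 6.4.1: RVC < 45%. → 5%.
Sum: 14% + 11% + 5% = 30%.

30%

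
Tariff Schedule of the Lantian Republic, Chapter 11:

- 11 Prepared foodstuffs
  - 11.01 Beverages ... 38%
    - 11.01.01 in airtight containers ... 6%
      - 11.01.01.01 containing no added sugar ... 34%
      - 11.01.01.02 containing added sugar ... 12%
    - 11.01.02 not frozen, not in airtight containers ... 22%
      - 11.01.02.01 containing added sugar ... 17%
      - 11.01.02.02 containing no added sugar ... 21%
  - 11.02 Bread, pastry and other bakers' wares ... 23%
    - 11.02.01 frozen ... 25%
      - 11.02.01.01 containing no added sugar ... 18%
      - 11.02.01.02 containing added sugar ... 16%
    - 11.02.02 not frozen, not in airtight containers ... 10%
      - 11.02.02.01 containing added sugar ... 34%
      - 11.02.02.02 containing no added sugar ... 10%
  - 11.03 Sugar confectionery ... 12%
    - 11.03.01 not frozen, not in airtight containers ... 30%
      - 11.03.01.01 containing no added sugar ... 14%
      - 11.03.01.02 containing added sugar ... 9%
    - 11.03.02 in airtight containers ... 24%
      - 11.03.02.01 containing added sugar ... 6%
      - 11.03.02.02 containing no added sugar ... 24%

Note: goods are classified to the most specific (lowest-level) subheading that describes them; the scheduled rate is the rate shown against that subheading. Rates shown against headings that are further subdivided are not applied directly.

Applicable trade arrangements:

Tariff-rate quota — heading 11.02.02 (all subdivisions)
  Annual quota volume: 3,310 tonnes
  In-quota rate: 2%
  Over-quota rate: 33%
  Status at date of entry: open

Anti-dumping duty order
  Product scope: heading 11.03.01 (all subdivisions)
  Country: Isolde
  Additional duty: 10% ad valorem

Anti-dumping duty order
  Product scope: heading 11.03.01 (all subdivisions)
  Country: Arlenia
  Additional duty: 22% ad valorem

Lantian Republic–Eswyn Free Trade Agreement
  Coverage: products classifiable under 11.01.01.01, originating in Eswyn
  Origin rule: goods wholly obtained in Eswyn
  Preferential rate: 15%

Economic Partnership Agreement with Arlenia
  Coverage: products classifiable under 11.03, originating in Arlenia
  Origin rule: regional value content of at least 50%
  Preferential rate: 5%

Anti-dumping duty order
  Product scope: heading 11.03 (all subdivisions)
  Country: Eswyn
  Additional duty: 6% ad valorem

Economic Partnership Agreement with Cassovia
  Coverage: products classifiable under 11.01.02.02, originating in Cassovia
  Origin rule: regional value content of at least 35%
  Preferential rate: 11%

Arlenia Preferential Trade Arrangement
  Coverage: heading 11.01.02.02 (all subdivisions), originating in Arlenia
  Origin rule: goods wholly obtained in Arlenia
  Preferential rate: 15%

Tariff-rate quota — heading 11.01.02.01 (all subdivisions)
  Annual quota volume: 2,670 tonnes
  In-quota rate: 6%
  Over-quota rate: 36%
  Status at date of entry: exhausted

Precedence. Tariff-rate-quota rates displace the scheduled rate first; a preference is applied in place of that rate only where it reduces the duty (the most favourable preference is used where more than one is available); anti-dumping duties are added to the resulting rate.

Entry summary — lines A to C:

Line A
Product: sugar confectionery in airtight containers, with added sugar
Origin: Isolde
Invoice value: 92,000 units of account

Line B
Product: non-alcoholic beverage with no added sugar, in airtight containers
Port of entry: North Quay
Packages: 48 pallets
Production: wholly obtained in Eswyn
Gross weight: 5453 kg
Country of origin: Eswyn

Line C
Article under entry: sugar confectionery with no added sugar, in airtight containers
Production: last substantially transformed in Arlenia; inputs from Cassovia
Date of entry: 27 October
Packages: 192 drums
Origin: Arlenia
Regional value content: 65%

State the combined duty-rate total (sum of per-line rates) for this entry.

26%

Line A: sugar confectionery → 11.03; in airtight containers → 11.03.02; with added sugar → 11.03.02.01. Scheduled 6%. No special measure applies. → 6%.
Line B: non-alcoholic beverage → 11.01; in airtight containers → 11.01.01; with no added sugar → 11.01.01.01. Scheduled 34%. Eswyn agreement on 11.01.01.01: wholly obtained → 15% available; preferential 15%. → 15%.
Line C: sugar confectionery → 11.03; in airtight containers → 11.03.02; with no added sugar → 11.03.02.02. Scheduled 24%. Arlenia agreement on 11.03: RVC ≥ 50% → 5% available; Arlenia agreement on 11.01.02.02: 11.03.02.02 not covered; preferential 5%. → 5%.
Sum: 6% + 15% + 5% = 26%.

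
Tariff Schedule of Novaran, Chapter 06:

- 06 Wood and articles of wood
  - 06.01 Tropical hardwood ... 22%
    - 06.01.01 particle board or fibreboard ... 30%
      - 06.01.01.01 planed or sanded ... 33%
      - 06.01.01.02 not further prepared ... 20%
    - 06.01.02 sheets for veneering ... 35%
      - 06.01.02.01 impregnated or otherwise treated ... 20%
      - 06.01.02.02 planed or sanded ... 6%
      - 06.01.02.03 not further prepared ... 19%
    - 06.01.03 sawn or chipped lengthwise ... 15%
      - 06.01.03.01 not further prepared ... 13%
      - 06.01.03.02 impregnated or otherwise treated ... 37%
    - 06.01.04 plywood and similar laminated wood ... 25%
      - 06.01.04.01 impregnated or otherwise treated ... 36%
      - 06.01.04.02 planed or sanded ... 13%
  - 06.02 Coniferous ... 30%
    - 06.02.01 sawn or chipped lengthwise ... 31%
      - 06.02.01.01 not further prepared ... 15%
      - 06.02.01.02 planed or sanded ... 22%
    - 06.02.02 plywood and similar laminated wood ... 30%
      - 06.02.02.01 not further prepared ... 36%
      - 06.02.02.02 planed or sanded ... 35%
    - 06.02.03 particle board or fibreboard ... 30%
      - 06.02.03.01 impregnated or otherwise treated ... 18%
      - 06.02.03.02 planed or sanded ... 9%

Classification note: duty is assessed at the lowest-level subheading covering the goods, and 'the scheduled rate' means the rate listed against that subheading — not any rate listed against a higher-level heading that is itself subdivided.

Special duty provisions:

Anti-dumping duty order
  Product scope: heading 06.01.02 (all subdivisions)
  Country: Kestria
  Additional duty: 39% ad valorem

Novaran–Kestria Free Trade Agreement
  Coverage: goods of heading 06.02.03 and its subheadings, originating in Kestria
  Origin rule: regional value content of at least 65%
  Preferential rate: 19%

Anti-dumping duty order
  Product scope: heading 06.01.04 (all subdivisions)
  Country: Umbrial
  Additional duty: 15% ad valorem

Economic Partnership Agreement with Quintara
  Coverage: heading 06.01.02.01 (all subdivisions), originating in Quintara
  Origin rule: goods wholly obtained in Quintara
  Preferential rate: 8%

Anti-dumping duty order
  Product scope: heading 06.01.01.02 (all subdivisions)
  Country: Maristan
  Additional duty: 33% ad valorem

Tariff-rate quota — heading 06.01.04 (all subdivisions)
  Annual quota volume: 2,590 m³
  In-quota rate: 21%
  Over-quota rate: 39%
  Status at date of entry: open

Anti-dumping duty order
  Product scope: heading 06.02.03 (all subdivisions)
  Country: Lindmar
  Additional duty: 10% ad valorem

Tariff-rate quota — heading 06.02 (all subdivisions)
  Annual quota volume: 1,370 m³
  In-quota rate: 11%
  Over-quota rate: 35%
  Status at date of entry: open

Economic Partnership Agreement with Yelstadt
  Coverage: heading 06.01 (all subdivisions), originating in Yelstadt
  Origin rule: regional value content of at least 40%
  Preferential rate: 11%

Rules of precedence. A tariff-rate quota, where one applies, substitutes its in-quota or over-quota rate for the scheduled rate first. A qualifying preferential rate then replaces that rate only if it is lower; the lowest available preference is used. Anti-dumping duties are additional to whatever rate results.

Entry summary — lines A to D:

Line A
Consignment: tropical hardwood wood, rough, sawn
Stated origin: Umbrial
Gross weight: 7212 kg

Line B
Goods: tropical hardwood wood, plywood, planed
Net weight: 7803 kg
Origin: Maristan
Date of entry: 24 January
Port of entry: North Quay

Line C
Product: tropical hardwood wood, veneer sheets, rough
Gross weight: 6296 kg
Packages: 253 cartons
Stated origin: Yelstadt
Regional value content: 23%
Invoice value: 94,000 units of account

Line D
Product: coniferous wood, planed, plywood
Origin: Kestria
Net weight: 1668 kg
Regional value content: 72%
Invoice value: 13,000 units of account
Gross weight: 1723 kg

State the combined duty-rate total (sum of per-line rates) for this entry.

64%

Line A: tropical hardwood → 06.01; sawn → 06.01.03; rough → 06.01.03.01. Scheduled 13%. No special measure applies. → 13%.
Line B: tropical hardwood → 06.01; plywood → 06.01.04; planed → 06.01.04.02. Scheduled 13%. quota on 06.01.04 open → in-quota 21%. → 21%.
Line C: tropical hardwood → 06.01; veneer sheets → 06.01.02; rough → 06.01.02.03. Scheduled 19%. Yelstadt agreement on 06.01: RVC < 40%. → 19%.
Line D: coniferous → 06.02; plywood → 06.02.02; planed → 06.02.02.02. Scheduled 35%. quota on 06.02 open → in-quota 11%; Kestria agreement on 06.02.03: 06.02.02.02 not covered. → 11%.
Sum: 13% + 21% + 19% + 11% = 64%.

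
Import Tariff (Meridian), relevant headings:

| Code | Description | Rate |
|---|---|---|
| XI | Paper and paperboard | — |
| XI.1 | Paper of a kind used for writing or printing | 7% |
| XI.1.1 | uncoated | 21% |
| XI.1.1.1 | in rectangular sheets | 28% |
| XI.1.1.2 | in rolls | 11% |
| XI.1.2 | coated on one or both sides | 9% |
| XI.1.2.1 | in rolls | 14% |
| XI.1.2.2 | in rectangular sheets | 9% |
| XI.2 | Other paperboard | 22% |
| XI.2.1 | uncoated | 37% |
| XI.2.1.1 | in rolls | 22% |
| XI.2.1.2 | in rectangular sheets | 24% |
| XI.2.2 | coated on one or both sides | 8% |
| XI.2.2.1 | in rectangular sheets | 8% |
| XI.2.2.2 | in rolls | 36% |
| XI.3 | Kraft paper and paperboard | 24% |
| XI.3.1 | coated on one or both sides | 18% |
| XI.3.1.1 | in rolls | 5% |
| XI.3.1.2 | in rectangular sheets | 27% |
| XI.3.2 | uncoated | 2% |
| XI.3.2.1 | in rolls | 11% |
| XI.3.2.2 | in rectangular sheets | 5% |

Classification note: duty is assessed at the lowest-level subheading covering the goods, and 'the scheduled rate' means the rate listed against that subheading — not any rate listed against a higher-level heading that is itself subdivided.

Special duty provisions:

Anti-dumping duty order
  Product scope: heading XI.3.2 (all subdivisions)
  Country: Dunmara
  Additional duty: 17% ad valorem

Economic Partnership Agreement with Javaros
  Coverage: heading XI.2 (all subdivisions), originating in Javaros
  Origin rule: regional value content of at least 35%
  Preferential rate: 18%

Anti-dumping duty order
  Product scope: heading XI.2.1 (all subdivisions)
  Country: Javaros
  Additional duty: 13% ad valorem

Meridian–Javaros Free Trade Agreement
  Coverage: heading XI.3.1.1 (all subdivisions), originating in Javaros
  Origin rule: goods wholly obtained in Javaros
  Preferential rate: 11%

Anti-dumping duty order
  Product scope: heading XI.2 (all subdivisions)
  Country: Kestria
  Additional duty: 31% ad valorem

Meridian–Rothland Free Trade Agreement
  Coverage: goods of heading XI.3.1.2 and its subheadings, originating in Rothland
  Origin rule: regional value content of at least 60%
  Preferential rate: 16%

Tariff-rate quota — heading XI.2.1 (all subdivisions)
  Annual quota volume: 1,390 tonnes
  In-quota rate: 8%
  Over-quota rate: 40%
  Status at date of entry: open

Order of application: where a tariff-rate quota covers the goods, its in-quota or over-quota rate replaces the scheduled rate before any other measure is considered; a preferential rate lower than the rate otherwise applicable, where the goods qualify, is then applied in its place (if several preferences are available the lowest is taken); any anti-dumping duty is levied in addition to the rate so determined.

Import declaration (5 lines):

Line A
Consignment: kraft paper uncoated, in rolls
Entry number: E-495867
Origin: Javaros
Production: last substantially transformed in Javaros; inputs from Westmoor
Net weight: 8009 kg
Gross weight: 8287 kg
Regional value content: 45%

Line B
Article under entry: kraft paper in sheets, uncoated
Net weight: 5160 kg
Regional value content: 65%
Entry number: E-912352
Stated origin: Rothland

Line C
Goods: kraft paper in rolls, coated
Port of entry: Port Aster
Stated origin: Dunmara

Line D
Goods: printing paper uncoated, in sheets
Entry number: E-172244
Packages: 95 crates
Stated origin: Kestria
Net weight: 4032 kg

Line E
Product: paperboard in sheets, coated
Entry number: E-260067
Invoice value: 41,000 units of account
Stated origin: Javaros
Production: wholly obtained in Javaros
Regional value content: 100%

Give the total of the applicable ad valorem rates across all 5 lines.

57%

Line A: kraft paper → XI.3; uncoated → XI.3.2; in rolls → XI.3.2.1. Scheduled 11%. Javaros agreement on XI.2: XI.3.2.1 not covered; Javaros agreement on XI.3.1.1: XI.3.2.1 not covered. → 11%.
Line B: kraft paper → XI.3; uncoated → XI.3.2; in sheets → XI.3.2.2. Scheduled 5%. Rothland agreement on XI.3.1.2: XI.3.2.2 not covered. → 5%.
Line C: kraft paper → XI.3; coated → XI.3.1; in rolls → XI.3.1.1. Scheduled 5%. No special measure applies. → 5%.
Line D: printing paper → XI.1; uncoated → XI.1.1; in sheets → XI.1.1.1. Scheduled 28%. No special measure applies. → 28%.
Line E: paperboard → XI.2; coated → XI.2.2; in sheets → XI.2.2.1. Scheduled 8%. Javaros agreement on XI.2: RVC ≥ 35% → 18% available; Javaros agreement on XI.3.1.1: XI.2.2.1 not covered; preference 18% not lower than 8% → no reduction. → 8%.
Sum: 11% + 5% + 5% + 28% + 8% = 57%.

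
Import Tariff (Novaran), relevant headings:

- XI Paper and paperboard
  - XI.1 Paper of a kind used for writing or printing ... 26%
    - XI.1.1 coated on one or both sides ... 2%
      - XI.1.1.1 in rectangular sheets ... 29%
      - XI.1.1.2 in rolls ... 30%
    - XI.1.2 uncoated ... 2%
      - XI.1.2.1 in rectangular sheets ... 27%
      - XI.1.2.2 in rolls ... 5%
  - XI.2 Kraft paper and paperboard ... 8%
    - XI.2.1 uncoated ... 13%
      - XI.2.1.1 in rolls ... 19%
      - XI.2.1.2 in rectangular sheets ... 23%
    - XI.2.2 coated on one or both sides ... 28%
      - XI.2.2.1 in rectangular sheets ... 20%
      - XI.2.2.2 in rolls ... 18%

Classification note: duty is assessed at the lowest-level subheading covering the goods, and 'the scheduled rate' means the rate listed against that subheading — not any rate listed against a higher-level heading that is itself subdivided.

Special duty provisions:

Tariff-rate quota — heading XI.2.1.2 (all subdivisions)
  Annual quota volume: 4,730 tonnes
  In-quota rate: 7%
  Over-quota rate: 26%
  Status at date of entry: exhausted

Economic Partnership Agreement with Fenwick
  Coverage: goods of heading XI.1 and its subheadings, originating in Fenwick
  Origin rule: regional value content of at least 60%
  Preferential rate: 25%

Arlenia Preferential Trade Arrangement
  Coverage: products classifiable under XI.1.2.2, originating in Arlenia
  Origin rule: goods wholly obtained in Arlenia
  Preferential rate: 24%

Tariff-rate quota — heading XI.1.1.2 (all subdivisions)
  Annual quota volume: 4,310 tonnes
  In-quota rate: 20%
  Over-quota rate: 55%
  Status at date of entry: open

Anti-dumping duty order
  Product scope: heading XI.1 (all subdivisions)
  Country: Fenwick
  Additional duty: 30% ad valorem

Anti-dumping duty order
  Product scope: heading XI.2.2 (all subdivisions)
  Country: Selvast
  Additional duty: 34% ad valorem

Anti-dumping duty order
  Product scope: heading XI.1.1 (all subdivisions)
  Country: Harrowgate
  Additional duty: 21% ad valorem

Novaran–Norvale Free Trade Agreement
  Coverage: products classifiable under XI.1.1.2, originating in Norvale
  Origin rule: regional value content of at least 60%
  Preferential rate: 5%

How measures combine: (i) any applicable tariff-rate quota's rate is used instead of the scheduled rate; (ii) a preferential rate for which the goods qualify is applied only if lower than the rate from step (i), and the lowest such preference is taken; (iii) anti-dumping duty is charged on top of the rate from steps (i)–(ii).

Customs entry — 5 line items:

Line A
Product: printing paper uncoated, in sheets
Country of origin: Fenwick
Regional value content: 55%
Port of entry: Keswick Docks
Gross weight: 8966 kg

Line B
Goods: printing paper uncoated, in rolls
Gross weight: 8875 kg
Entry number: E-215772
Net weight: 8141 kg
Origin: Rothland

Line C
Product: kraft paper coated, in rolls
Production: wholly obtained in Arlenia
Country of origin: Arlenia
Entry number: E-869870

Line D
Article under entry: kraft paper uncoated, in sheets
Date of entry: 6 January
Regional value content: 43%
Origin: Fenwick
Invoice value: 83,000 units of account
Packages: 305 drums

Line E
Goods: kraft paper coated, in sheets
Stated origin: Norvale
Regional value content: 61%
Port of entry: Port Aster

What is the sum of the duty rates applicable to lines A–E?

126%

Line A: printing paper → XI.1; uncoated → XI.1.2; in sheets → XI.1.2.1. Scheduled 27%. Fenwick agreement on XI.1: RVC < 60%; anti-dumping (Fenwick, XI.1): +30%; total 27% + 30% = 57%. → 57%.
Line B: printing paper → XI.1; uncoated → XI.1.2; in rolls → XI.1.2.2. Scheduled 5%. No special measure applies. → 5%.
Line C: kraft paper → XI.2; coated → XI.2.2; in rolls → XI.2.2.2. Scheduled 18%. Arlenia agreement on XI.1.2.2: XI.2.2.2 not covered. → 18%.
Line D: kraft paper → XI.2; uncoated → XI.2.1; in sheets → XI.2.1.2. Scheduled 23%. quota on XI.2.1.2 exhausted → over-quota 26%; Fenwick agreement on XI.1: XI.2.1.2 not covered. → 26%.
Line E: kraft paper → XI.2; coated → XI.2.2; in sheets → XI.2.2.1. Scheduled 20%. Norvale agreement on XI.1.1.2: XI.2.2.1 not covered. → 20%.
Sum: 57% + 5% + 18% + 26% + 20% = 126%.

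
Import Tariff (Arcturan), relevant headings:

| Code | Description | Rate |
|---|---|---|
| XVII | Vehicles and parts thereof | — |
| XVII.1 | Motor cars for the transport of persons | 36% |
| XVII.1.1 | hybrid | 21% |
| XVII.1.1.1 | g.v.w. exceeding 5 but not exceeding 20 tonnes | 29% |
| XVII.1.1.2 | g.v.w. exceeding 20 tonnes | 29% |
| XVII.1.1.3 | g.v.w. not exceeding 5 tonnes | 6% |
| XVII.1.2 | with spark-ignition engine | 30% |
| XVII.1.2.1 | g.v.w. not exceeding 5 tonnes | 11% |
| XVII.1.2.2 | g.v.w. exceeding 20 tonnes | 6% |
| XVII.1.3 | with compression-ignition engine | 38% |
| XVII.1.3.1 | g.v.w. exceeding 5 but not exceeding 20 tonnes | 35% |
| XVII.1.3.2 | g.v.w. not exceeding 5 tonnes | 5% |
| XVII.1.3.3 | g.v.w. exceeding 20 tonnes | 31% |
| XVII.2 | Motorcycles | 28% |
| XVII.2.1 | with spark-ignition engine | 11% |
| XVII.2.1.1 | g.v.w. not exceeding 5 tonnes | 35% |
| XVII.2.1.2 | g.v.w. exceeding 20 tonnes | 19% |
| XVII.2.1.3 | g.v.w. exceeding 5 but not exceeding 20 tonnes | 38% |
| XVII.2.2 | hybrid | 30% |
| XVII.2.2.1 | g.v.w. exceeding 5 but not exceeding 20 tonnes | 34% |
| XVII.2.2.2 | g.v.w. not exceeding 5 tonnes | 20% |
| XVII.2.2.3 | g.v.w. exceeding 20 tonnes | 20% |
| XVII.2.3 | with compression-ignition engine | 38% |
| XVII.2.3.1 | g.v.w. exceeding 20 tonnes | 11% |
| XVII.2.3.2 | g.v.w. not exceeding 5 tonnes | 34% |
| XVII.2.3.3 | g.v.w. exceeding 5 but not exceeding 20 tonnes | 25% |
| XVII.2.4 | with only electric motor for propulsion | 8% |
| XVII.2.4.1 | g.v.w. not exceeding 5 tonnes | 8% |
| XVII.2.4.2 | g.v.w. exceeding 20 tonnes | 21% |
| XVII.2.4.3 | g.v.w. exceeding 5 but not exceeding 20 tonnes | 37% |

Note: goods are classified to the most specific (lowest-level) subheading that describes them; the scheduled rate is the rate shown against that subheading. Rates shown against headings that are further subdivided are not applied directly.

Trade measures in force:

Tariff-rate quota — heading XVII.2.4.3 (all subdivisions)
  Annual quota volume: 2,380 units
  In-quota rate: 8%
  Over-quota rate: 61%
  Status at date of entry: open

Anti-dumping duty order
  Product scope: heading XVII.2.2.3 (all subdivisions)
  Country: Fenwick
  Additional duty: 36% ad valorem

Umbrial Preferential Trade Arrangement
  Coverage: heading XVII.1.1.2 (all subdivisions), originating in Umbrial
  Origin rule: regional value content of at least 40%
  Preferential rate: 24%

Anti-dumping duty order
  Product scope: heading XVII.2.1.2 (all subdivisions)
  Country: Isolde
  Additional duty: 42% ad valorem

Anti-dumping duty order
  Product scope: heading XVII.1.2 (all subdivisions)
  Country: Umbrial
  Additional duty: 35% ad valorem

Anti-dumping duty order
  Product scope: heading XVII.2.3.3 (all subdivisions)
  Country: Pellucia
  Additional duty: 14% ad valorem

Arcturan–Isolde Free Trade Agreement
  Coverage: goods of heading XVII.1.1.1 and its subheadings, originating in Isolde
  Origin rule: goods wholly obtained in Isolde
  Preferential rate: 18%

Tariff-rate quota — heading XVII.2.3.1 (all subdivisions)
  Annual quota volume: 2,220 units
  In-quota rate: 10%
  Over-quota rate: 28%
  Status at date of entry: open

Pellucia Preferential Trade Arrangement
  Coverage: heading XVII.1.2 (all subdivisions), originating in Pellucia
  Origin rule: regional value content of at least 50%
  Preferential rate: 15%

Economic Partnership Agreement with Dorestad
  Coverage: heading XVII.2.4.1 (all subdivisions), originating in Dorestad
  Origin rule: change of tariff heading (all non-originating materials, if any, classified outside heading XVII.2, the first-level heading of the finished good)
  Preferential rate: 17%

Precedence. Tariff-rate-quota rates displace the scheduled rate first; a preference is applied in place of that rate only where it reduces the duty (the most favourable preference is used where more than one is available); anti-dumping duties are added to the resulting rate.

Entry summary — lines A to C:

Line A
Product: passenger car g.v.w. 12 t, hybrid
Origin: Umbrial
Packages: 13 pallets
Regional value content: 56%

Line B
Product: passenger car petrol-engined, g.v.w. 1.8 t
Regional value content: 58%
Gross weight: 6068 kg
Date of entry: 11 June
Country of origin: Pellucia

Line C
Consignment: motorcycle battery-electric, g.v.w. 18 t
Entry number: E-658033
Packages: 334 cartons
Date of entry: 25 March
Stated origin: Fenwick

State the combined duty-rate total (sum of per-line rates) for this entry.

48%

Line A: passenger car → XVII.1; hybrid → XVII.1.1; g.v.w. 12 t → XVII.1.1.1. Scheduled 29%. Umbrial agreement on XVII.1.1.2: XVII.1.1.1 not covered. → 29%.
Line B: passenger car → XVII.1; petrol-engined → XVII.1.2; g.v.w. 1.8 t → XVII.1.2.1. Scheduled 11%. Pellucia agreement on XVII.1.2: RVC ≥ 50% → 15% available; preference 15% not lower than 11% → no reduction. → 11%.
Line C: motorcycle → XVII.2; battery-electric → XVII.2.4; g.v.w. 18 t → XVII.2.4.3. Scheduled 37%. quota on XVII.2.4.3 open → in-quota 8%. → 8%.
Sum: 29% + 11% + 8% = 48%.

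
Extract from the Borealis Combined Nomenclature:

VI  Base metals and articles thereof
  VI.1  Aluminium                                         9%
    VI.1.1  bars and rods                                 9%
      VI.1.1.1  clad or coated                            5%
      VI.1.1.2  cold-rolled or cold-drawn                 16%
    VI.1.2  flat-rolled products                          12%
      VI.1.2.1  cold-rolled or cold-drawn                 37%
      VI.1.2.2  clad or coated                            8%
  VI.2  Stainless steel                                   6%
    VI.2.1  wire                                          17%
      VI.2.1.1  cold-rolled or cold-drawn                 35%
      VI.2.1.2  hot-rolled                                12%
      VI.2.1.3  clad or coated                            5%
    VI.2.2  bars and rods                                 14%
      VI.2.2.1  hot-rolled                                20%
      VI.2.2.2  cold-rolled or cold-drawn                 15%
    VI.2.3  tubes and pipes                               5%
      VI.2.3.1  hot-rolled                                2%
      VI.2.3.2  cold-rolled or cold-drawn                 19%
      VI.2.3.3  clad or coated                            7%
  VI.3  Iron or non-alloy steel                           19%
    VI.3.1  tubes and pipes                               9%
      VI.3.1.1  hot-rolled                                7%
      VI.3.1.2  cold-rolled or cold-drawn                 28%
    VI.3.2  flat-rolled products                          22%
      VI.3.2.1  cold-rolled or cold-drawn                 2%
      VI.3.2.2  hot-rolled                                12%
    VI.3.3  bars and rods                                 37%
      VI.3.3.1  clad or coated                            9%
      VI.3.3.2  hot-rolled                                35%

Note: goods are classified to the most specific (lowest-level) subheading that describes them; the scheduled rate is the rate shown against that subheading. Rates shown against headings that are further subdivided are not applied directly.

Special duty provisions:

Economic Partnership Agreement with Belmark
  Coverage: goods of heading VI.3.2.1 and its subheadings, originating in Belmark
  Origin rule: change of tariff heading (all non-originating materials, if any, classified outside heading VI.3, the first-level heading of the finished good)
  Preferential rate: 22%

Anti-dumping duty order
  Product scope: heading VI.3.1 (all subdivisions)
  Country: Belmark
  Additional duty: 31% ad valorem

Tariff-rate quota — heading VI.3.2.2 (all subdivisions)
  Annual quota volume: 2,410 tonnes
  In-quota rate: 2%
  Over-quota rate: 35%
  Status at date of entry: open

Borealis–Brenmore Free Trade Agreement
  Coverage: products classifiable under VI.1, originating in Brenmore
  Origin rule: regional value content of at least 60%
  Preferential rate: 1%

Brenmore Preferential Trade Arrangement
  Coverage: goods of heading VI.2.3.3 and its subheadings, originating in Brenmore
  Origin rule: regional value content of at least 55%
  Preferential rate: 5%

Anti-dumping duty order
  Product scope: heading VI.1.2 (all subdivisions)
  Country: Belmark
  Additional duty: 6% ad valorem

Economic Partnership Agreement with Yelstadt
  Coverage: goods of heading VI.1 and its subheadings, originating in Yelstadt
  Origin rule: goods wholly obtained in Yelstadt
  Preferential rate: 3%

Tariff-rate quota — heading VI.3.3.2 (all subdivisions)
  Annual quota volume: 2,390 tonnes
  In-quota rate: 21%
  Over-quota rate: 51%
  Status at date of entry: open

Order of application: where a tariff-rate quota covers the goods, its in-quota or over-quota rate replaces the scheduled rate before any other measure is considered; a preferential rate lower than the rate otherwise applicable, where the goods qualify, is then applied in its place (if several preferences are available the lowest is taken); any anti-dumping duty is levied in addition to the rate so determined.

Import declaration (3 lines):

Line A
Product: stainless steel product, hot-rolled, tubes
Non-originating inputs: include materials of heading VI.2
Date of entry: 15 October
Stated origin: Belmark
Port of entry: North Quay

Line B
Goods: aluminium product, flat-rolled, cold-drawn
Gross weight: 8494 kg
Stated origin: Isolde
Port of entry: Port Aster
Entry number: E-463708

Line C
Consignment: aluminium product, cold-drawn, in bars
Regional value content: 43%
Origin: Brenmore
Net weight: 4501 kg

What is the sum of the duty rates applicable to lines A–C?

Line A: stainless steel → VI.2; tubes → VI.2.3; hot-rolled → VI.2.3.1. Scheduled 2%. Belmark agreement on VI.3.2.1: VI.2.3.1 not covered. → 2%.
Line B: aluminium → VI.1; flat-rolled → VI.1.2; cold-drawn → VI.1.2.1. Scheduled 37%. No special measure applies. → 37%.
Line C: aluminium → VI.1; in bars → VI.1.1; cold-drawn → VI.1.1.2. Scheduled 16%. Brenmore agreement on VI.1: RVC < 60%; Brenmore agreement on VI.2.3.3: VI.1.1.2 not covered. → 16%.
Sum: 2% + 37% + 16% = 55%.

55%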